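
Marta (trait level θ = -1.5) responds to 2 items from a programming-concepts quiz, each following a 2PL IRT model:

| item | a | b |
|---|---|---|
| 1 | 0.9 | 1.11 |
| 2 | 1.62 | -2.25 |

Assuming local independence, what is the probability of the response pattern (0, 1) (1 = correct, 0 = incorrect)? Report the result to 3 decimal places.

0.704

P(θ) = 1 / (1 + exp(−a(θ − b)))
P_1 = 1/(1+e^{2.3490}) = 0.0871
P_2 = 1/(1+e^{-1.2150}) = 0.7712
L = (1−P_1) × P_2 = 0.9129 × 0.7712 = 0.70398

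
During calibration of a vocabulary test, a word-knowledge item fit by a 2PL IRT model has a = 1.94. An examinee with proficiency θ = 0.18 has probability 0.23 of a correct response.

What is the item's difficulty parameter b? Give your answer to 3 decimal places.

0.803

P(θ) = 1 / (1 + exp(−a(θ − b)))
logit(0.23) = ln(0.23/0.77) = -1.2083
b = θ − logit/(a) = 0.18 − (-1.2083)/1.9400 = 0.8028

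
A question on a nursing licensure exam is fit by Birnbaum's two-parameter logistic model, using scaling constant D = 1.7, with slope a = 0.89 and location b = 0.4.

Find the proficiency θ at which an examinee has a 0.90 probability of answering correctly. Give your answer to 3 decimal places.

1.852

P(θ) = 1 / (1 + exp(−D·a(θ − b)))
logit = ln(0.9000/0.1000) = 2.1972
θ = b + logit/(1.7·a) = 0.4 + 2.1972/1.5130 = 1.8522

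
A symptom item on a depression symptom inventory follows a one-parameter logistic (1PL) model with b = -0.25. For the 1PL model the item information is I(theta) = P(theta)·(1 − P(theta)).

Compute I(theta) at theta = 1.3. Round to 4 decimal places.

0.1444

P = 1/(1+e^{-1.5500}) = 0.8249
P(1−P) = 0.8249 × 0.1751 = 0.1444
I = P(1−P) = 0.14443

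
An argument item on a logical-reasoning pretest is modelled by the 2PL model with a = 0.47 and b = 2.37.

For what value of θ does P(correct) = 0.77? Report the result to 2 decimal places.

4.94

P(θ) = 1 / (1 + exp(−a(θ − b)))
logit = ln(0.7700/0.2300) = 1.2083
θ = b + logit/(a) = 2.37 + 1.2083/0.4700 = 4.9409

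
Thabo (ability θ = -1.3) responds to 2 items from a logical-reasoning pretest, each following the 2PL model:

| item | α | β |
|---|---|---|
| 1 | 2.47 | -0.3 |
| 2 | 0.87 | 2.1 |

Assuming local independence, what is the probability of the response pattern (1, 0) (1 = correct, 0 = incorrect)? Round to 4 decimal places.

P(θ) = 1 / (1 + exp(−α(θ − β)))
P_1 = 1/(1+e^{2.4700}) = 0.0780
P_2 = 1/(1+e^{2.9580}) = 0.0494
L = P_1 × (1−P_2) = 0.0780 × 0.9506 = 0.07414

0.0741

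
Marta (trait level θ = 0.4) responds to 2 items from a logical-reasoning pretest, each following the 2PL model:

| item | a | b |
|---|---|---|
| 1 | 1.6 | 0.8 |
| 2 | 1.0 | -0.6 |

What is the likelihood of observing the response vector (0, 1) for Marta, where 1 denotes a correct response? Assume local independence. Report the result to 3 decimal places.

0.479

P(θ) = 1 / (1 + exp(−a(θ − b)))
P_1 = 1/(1+e^{0.6400}) = 0.3452
P_2 = 1/(1+e^{-1.0000}) = 0.7311
L = (1−P_1) × P_2 = 0.6548 × 0.7311 = 0.47866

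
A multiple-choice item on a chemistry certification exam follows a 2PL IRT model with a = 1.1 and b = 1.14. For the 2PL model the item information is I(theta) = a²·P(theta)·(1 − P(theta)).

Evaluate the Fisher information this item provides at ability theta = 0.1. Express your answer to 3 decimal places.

P = 1/(1+e^{1.1440}) = 0.2416
P(1−P) = 0.2416 × 0.7584 = 0.1832
I = a² × P(1−P) = 1.1² × 0.1832 = 0.22170

0.222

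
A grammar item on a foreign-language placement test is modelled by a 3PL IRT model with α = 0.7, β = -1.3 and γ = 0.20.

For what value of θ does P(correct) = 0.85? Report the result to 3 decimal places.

P(θ) = γ + (1 − γ) · 1 / (1 + exp(−α(θ − β)))
Remove guessing floor: (0.85 − 0.20)/(1 − 0.20) = 0.8125
logit = ln(0.8125/0.1875) = 1.4663
θ = β + logit/(α) = -1.3 + 1.4663/0.7000 = 0.7948

0.795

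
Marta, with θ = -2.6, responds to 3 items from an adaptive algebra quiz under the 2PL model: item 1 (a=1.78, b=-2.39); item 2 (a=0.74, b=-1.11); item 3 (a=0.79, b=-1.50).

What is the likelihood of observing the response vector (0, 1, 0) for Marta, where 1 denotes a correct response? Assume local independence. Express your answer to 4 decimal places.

P(θ) = 1 / (1 + exp(−a(θ − b)))
P_1 = 1/(1+e^{0.3738}) = 0.4076
P_2 = 1/(1+e^{1.1026}) = 0.2493
P_3 = 1/(1+e^{0.8690}) = 0.2955
L = (1−P_1) × P_2 × (1−P_3) = 0.5924 × 0.2493 × 0.7045 = 0.10403

0.1040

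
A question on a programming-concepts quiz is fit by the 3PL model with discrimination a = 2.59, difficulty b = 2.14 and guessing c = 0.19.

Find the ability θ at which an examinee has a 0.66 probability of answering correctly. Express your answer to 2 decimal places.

P(θ) = c + (1 − c) · 1 / (1 + exp(−a(θ − b)))
Remove guessing floor: (0.66 − 0.19)/(1 − 0.19) = 0.5802
logit = ln(0.5802/0.4198) = 0.3238
θ = b + logit/(a) = 2.14 + 0.3238/2.5900 = 2.2650

2.27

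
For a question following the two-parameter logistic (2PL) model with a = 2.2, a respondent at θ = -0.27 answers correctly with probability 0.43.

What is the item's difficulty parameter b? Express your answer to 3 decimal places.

-0.142

P(θ) = 1 / (1 + exp(−a(θ − b)))
logit(0.43) = ln(0.43/0.57) = -0.2819
b = θ − logit/(a) = -0.27 − (-0.2819)/2.2000 = -0.1419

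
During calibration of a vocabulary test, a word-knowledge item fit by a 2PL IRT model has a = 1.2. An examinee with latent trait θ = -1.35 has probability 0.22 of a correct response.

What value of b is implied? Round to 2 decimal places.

P(θ) = 1 / (1 + exp(−a(θ − b)))
logit(0.22) = ln(0.22/0.78) = -1.2657
b = θ − logit/(a) = -1.35 − (-1.2657)/1.2000 = -0.2953

-0.30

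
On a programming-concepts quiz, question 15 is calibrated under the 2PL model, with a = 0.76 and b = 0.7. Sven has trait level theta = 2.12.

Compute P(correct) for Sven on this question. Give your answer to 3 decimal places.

0.746

P(theta) = 1 / (1 + exp(−a(theta − b)))
Exponent: 0.76 × (2.12 − 0.7) = 1.0792
1/(1 + e^{-1.0792}) = 0.7463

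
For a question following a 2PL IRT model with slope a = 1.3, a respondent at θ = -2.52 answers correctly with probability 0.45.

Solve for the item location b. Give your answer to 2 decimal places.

-2.37

P(θ) = 1 / (1 + exp(−a(θ − b)))
logit(0.45) = ln(0.45/0.55) = -0.2007
b = θ − logit/(a) = -2.52 − (-0.2007)/1.3000 = -2.3656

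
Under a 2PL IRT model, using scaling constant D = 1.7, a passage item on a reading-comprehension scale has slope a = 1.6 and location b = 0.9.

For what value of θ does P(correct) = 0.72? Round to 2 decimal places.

1.25

P(θ) = 1 / (1 + exp(−D·a(θ − b)))
logit = ln(0.7200/0.2800) = 0.9445
θ = b + logit/(1.7·a) = 0.9 + 0.9445/2.7200 = 1.2472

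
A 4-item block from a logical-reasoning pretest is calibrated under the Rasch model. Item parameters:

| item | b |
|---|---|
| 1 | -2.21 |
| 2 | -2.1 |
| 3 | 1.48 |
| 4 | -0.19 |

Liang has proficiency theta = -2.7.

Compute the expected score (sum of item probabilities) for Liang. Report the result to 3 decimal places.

P(theta) = 1 / (1 + exp(−(theta − b)))
P_1 = 1/(1+e^{0.4900}) = 0.3799
P_2 = 1/(1+e^{0.6000}) = 0.3543
P_3 = 1/(1+e^{4.1800}) = 0.0151
P_4 = 1/(1+e^{2.5100}) = 0.0752
E[score] = 0.3799 + 0.3543 + 0.0151 + 0.0752 = 0.8245

0.824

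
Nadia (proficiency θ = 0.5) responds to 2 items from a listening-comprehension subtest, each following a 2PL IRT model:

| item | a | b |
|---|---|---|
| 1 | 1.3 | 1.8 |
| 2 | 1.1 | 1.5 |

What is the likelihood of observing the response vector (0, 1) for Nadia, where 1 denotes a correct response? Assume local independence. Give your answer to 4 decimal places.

P(θ) = 1 / (1 + exp(−a(θ − b)))
P_1 = 1/(1+e^{1.6900}) = 0.1558
P_2 = 1/(1+e^{1.1000}) = 0.2497
L = (1−P_1) × P_2 = 0.8442 × 0.2497 = 0.21084

0.2108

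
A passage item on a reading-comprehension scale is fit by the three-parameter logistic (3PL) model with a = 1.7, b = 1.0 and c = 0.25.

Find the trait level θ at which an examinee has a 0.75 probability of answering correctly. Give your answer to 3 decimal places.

1.408

P(θ) = c + (1 − c) · 1 / (1 + exp(−a(θ − b)))
Remove guessing floor: (0.75 − 0.25)/(1 − 0.25) = 0.6667
logit = ln(0.6667/0.3333) = 0.6931
θ = b + logit/(a) = 1.0 + 0.6931/1.7000 = 1.4077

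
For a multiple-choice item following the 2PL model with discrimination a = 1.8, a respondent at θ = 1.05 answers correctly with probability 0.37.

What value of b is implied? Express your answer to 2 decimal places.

1.35

P(θ) = 1 / (1 + exp(−a(θ − b)))
logit(0.37) = ln(0.37/0.63) = -0.5322
b = θ − logit/(a) = 1.05 − (-0.5322)/1.8000 = 1.3457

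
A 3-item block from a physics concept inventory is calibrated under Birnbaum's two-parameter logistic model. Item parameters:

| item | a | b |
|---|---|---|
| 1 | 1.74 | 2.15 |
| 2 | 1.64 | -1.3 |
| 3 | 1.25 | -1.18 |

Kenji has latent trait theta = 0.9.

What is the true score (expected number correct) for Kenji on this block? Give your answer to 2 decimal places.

P(theta) = 1 / (1 + exp(−a(theta − b)))
P_1 = 1/(1+e^{2.1750}) = 0.1020
P_2 = 1/(1+e^{-3.6080}) = 0.9736
P_3 = 1/(1+e^{-2.6000}) = 0.9309
E[score] = 0.1020 + 0.9736 + 0.9309 = 2.0065

2.01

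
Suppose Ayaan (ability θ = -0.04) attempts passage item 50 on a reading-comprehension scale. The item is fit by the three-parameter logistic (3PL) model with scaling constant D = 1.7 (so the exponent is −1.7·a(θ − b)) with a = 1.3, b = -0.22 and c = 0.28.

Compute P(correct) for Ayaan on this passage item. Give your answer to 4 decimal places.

P(θ) = c + (1 − c) · 1 / (1 + exp(−D·a(θ − b)))
Exponent: 1.7 × 1.3 × (-0.04 − (-0.22)) = 0.3978
1/(1 + e^{-0.3978}) = 0.5982
P = 0.28 + 0.72 × 0.5982 = 0.7107

0.7107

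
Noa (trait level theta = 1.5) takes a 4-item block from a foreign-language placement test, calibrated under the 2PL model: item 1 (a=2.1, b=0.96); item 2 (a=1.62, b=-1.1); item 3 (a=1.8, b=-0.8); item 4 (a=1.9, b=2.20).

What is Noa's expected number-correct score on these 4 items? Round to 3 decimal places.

P(theta) = 1 / (1 + exp(−a(theta − b)))
P_1 = 1/(1+e^{-1.1340}) = 0.7566
P_2 = 1/(1+e^{-4.2120}) = 0.9854
P_3 = 1/(1+e^{-4.1400}) = 0.9843
P_4 = 1/(1+e^{1.3300}) = 0.2092
E[score] = 0.7566 + 0.9854 + 0.9843 + 0.2092 = 2.9355

2.935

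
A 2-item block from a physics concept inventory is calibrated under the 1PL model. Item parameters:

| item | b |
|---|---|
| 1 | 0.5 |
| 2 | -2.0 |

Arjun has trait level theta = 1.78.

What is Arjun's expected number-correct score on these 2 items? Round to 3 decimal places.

P(theta) = 1 / (1 + exp(−(theta − b)))
P_1 = 1/(1+e^{-1.2800}) = 0.7824
P_2 = 1/(1+e^{-3.7800}) = 0.9777
E[score] = 0.7824 + 0.9777 = 1.7601

1.760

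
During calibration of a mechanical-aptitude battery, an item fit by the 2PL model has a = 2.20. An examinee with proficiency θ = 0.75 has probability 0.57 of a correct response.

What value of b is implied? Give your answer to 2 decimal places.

P(θ) = 1 / (1 + exp(−a(θ − b)))
logit(0.57) = ln(0.57/0.43) = 0.2819
b = θ − logit/(a) = 0.75 − 0.2819/2.2000 = 0.6219

0.62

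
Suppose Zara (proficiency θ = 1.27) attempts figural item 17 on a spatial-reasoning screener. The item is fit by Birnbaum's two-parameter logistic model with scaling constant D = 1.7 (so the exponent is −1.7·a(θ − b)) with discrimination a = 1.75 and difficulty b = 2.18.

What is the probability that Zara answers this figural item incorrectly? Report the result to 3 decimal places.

0.937

P(θ) = 1 / (1 + exp(−D·a(θ − b)))
Exponent: 1.7 × 1.75 × (1.27 − 2.18) = -2.7073
1/(1 + e^{2.7073}) = 0.0625
P = 0.0625
P(incorrect) = 1 − 0.0625 = 0.9375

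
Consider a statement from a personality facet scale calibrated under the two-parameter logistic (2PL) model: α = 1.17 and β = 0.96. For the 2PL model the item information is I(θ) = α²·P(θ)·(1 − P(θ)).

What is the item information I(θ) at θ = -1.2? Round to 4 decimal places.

P = 1/(1+e^{2.5272}) = 0.0740
P(1−P) = 0.0740 × 0.9260 = 0.0685
I = α² × P(1−P) = 1.17² × 0.0685 = 0.09377

0.0938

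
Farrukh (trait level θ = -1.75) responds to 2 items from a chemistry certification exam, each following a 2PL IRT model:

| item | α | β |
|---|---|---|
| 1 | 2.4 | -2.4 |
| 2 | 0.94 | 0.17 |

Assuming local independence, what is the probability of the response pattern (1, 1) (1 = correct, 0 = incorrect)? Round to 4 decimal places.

0.1167

P(θ) = 1 / (1 + exp(−α(θ − β)))
P_1 = 1/(1+e^{-1.5600}) = 0.8264
P_2 = 1/(1+e^{1.8048}) = 0.1413
L = P_1 × P_2 = 0.8264 × 0.1413 = 0.11674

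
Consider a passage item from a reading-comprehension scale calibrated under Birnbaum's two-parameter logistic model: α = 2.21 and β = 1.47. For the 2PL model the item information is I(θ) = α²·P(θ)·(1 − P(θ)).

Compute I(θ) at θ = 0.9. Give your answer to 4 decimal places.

P = 1/(1+e^{1.2597}) = 0.2210
P(1−P) = 0.2210 × 0.7790 = 0.1722
I = α² × P(1−P) = 2.21² × 0.1722 = 0.84091

0.8409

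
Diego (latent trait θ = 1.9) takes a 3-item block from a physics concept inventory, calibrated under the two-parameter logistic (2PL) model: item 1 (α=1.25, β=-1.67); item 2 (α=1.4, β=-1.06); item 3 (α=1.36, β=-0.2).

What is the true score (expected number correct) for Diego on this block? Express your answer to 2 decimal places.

2.92

P(θ) = 1 / (1 + exp(−α(θ − β)))
P_1 = 1/(1+e^{-4.4625}) = 0.9886
P_2 = 1/(1+e^{-4.1440}) = 0.9844
P_3 = 1/(1+e^{-2.8560}) = 0.9456
E[score] = 0.9886 + 0.9844 + 0.9456 = 2.9186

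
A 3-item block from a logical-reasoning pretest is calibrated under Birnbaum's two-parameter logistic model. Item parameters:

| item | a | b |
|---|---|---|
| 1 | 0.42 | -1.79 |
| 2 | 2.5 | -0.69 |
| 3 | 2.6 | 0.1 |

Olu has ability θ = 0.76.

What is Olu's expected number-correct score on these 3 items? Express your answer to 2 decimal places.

2.57

P(θ) = 1 / (1 + exp(−a(θ − b)))
P_1 = 1/(1+e^{-1.0710}) = 0.7448
P_2 = 1/(1+e^{-3.6250}) = 0.9740
P_3 = 1/(1+e^{-1.7160}) = 0.8476
E[score] = 0.7448 + 0.9740 + 0.8476 = 2.5664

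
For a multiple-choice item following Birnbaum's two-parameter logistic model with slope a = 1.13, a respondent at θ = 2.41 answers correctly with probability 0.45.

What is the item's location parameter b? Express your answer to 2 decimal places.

P(θ) = 1 / (1 + exp(−a(θ − b)))
logit(0.45) = ln(0.45/0.55) = -0.2007
b = θ − logit/(a) = 2.41 − (-0.2007)/1.1300 = 2.5876

2.59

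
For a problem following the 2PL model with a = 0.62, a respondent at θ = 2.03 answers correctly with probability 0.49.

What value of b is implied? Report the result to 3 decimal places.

2.095

P(θ) = 1 / (1 + exp(−a(θ − b)))
logit(0.49) = ln(0.49/0.51) = -0.0400
b = θ − logit/(a) = 2.03 − (-0.0400)/0.6200 = 2.0945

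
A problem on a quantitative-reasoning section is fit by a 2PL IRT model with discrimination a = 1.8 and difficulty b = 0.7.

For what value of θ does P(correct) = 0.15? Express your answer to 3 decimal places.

-0.264

P(θ) = 1 / (1 + exp(−a(θ − b)))
logit = ln(0.1500/0.8500) = -1.7346
θ = b + logit/(a) = 0.7 + (-1.7346)/1.8000 = -0.2637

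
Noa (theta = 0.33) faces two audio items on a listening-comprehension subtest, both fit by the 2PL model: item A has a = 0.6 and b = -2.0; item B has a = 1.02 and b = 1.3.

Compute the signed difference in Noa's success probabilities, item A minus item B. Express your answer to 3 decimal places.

P(theta) = 1 / (1 + exp(−a(theta − b)))
P_A = 0.8019
P_B = 0.2710
P_A − P_B = 0.5308

0.531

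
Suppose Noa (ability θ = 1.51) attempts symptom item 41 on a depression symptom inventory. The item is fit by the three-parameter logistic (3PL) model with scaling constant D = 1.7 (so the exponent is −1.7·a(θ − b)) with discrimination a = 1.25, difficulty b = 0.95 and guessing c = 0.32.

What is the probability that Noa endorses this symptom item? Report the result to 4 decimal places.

P(θ) = c + (1 − c) · 1 / (1 + exp(−D·a(θ − b)))
Exponent: 1.7 × 1.25 × (1.51 − 0.95) = 1.1900
1/(1 + e^{-1.1900}) = 0.7667
P = 0.32 + 0.68 × 0.7667 = 0.8414

0.8414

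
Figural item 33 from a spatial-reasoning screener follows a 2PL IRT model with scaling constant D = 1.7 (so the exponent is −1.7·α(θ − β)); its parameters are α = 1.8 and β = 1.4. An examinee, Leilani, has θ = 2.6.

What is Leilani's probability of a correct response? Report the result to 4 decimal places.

0.9752

P(θ) = 1 / (1 + exp(−D·α(θ − β)))
Exponent: 1.7 × 1.8 × (2.6 − 1.4) = 3.6720
1/(1 + e^{-3.6720}) = 0.9752
P = 0.9752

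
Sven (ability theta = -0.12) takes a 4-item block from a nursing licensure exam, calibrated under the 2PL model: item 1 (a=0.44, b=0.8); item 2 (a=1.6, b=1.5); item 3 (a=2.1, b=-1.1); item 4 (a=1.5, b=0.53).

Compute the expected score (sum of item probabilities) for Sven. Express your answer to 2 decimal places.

1.63

P(theta) = 1 / (1 + exp(−a(theta − b)))
P_1 = 1/(1+e^{0.4048}) = 0.4002
P_2 = 1/(1+e^{2.5920}) = 0.0697
P_3 = 1/(1+e^{-2.0580}) = 0.8868
P_4 = 1/(1+e^{0.9750}) = 0.2739
E[score] = 0.4002 + 0.0697 + 0.8868 + 0.2739 = 1.6305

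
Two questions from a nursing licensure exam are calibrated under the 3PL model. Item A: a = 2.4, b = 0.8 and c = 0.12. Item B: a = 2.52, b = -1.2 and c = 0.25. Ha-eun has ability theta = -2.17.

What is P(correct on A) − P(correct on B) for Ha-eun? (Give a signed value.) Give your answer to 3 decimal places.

P(theta) = c + (1 − c) · 1 / (1 + exp(−a(theta − b)))
P_A = 0.1207
P_B = 0.3099
P_A − P_B = -0.1892

-0.189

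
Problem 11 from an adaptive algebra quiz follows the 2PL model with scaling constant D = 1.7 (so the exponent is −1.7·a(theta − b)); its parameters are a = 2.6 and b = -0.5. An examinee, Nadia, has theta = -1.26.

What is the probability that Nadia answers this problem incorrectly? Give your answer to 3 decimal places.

0.966

P(theta) = 1 / (1 + exp(−D·a(theta − b)))
Exponent: 1.7 × 2.6 × (-1.26 − (-0.5)) = -3.3592
1/(1 + e^{3.3592}) = 0.0336
P = 0.0336
P(incorrect) = 1 − 0.0336 = 0.9664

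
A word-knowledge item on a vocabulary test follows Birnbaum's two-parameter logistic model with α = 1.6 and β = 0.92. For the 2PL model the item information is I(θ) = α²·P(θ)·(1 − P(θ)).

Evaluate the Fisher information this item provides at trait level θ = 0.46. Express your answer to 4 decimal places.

P = 1/(1+e^{0.7360}) = 0.3239
P(1−P) = 0.3239 × 0.6761 = 0.2190
I = α² × P(1−P) = 1.6² × 0.2190 = 0.56059

0.5606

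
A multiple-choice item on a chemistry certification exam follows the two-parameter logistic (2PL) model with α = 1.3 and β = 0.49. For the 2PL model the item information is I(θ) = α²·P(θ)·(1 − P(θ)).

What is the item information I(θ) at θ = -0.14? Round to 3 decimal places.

P = 1/(1+e^{0.8190}) = 0.3060
P(1−P) = 0.3060 × 0.6940 = 0.2124
I = α² × P(1−P) = 1.3² × 0.2124 = 0.35888

0.359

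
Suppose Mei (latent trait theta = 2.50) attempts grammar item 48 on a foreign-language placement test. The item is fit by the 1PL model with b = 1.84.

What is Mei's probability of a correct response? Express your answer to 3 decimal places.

0.659

P(theta) = 1 / (1 + exp(−(theta − b)))
Exponent: (2.50 − 1.84) = 0.6600
1/(1 + e^{-0.6600}) = 0.6593
P = 0.6593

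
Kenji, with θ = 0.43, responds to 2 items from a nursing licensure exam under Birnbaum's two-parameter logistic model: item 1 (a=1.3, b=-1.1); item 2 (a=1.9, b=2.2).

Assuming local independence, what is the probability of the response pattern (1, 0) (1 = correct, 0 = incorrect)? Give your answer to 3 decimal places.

0.850

P(θ) = 1 / (1 + exp(−a(θ − b)))
P_1 = 1/(1+e^{-1.9890}) = 0.8796
P_2 = 1/(1+e^{3.3630}) = 0.0335
L = P_1 × (1−P_2) = 0.8796 × 0.9665 = 0.85019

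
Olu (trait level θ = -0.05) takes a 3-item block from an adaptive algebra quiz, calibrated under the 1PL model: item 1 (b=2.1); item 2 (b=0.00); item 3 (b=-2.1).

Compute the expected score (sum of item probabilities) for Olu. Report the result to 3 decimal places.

1.478

P(θ) = 1 / (1 + exp(−(θ − b)))
P_1 = 1/(1+e^{2.1500}) = 0.1043
P_2 = 1/(1+e^{0.0500}) = 0.4875
P_3 = 1/(1+e^{-2.0500}) = 0.8859
E[score] = 0.1043 + 0.4875 + 0.8859 = 1.4778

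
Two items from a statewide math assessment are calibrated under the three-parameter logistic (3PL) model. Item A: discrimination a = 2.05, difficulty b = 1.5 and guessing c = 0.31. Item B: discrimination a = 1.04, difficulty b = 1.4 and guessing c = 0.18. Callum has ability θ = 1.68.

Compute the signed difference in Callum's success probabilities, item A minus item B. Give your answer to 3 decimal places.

0.069

P(θ) = c + (1 − c) · 1 / (1 + exp(−a(θ − b)))
P_A = 0.7179
P_B = 0.6493
P_A − P_B = 0.0687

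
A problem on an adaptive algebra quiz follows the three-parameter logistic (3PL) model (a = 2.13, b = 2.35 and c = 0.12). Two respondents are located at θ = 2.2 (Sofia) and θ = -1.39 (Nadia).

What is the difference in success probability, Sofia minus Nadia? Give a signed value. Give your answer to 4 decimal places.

P(θ) = c + (1 − c) · 1 / (1 + exp(−a(θ − b)))
P(Sofia) = 0.4903  [exponent -0.3195]
P(Nadia) = 0.1203  [exponent -7.9662]
Difference = 0.4903 − 0.1203 = 0.3700

0.3700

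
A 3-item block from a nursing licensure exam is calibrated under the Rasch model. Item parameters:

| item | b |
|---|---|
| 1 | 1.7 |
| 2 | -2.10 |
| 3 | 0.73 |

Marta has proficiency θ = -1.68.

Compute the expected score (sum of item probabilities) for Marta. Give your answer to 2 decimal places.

P(θ) = 1 / (1 + exp(−(θ − b)))
P_1 = 1/(1+e^{3.3800}) = 0.0329
P_2 = 1/(1+e^{-0.4200}) = 0.6035
P_3 = 1/(1+e^{2.4100}) = 0.0824
E[score] = 0.0329 + 0.6035 + 0.0824 = 0.7188

0.72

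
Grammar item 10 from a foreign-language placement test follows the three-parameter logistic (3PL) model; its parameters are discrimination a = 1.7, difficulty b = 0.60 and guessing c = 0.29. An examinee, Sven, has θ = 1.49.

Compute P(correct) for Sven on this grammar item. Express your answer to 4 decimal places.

0.8718

P(θ) = c + (1 − c) · 1 / (1 + exp(−a(θ − b)))
Exponent: 1.7 × (1.49 − 0.60) = 1.5130
1/(1 + e^{-1.5130}) = 0.8195
P = 0.29 + 0.71 × 0.8195 = 0.8718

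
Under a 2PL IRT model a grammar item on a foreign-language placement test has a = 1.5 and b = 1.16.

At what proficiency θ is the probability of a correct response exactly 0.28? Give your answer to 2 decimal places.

0.53

P(θ) = 1 / (1 + exp(−a(θ − b)))
logit = ln(0.2800/0.7200) = -0.9445
θ = b + logit/(a) = 1.16 + (-0.9445)/1.5000 = 0.5304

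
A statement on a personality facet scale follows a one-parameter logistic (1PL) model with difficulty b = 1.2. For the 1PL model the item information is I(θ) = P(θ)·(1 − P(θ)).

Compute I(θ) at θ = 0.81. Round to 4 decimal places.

P = 1/(1+e^{0.3900}) = 0.4037
P(1−P) = 0.4037 × 0.5963 = 0.2407
I = P(1−P) = 0.24073

0.2407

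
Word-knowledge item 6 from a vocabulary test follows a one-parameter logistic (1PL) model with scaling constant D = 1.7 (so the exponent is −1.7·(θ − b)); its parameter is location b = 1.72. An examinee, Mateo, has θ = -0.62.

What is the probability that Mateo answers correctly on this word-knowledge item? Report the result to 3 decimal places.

P(θ) = 1 / (1 + exp(−D·(θ − b)))
Exponent: 1.7 × (-0.62 − 1.72) = -3.9780
1/(1 + e^{3.9780}) = 0.0184
P = 0.0184

0.018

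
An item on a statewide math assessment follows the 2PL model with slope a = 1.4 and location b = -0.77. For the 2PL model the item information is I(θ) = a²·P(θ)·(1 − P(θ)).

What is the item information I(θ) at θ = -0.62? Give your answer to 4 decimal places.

P = 1/(1+e^{-0.2100}) = 0.5523
P(1−P) = 0.5523 × 0.4477 = 0.2473
I = a² × P(1−P) = 1.4² × 0.2473 = 0.48464

0.4846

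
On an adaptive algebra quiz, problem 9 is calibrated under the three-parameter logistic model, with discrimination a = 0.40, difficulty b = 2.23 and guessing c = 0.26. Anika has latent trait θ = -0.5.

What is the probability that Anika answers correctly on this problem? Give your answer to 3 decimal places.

P(θ) = c + (1 − c) · 1 / (1 + exp(−a(θ − b)))
Exponent: 0.40 × (-0.5 − 2.23) = -1.0920
1/(1 + e^{1.0920}) = 0.2512
P = 0.26 + 0.74 × 0.2512 = 0.4459

0.446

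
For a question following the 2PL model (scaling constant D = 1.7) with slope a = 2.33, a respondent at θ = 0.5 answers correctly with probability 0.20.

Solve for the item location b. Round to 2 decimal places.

0.85

P(θ) = 1 / (1 + exp(−D·a(θ − b)))
logit(0.20) = ln(0.20/0.80) = -1.3863
b = θ − logit/(1.7·a) = 0.5 − (-1.3863)/3.9610 = 0.8500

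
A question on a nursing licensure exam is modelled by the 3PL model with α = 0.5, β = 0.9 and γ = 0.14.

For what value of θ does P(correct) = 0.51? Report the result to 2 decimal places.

0.34

P(θ) = γ + (1 − γ) · 1 / (1 + exp(−α(θ − β)))
Remove guessing floor: (0.51 − 0.14)/(1 − 0.14) = 0.4302
logit = ln(0.4302/0.5698) = -0.2809
θ = β + logit/(α) = 0.9 + (-0.2809)/0.5000 = 0.3382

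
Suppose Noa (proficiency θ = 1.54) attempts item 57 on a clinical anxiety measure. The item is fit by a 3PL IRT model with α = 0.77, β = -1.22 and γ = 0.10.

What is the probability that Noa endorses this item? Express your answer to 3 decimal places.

0.904

P(θ) = γ + (1 − γ) · 1 / (1 + exp(−α(θ − β)))
Exponent: 0.77 × (1.54 − (-1.22)) = 2.1252
1/(1 + e^{-2.1252}) = 0.8933
P = 0.10 + 0.90 × 0.8933 = 0.9040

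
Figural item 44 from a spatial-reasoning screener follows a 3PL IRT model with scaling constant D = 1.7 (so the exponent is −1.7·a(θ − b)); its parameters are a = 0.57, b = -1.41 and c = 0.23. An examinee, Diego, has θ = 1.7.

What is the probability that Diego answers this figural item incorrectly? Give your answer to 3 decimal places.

0.036

P(θ) = c + (1 − c) · 1 / (1 + exp(−D·a(θ − b)))
Exponent: 1.7 × 0.57 × (1.7 − (-1.41)) = 3.0136
1/(1 + e^{-3.0136}) = 0.9532
P = 0.23 + 0.77 × 0.9532 = 0.9640
P(incorrect) = 1 − 0.9640 = 0.0360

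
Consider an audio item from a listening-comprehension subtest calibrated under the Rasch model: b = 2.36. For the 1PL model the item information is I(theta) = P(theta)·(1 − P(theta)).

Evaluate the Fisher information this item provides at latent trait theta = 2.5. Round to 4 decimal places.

P = 1/(1+e^{-0.1400}) = 0.5349
P(1−P) = 0.5349 × 0.4651 = 0.2488
I = P(1−P) = 0.24878

0.2488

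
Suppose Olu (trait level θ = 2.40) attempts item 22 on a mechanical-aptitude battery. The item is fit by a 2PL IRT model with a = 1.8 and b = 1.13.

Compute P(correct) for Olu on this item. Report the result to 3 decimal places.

0.908

P(θ) = 1 / (1 + exp(−a(θ − b)))
Exponent: 1.8 × (2.40 − 1.13) = 2.2860
1/(1 + e^{-2.2860}) = 0.9077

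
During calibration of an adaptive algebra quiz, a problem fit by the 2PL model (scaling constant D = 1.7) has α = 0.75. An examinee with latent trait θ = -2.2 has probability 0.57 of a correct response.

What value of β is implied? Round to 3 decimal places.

P(θ) = 1 / (1 + exp(−D·α(θ − β)))
logit(0.57) = ln(0.57/0.43) = 0.2819
β = θ − logit/(1.7·α) = -2.2 − 0.2819/1.2750 = -2.4211

-2.421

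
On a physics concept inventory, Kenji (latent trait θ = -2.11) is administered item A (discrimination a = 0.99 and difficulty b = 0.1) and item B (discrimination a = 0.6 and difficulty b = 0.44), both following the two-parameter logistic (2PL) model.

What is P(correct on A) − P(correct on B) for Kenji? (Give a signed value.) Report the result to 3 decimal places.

P(θ) = 1 / (1 + exp(−a(θ − b)))
P_A = 0.1008
P_B = 0.1780
P_A − P_B = -0.0772

-0.077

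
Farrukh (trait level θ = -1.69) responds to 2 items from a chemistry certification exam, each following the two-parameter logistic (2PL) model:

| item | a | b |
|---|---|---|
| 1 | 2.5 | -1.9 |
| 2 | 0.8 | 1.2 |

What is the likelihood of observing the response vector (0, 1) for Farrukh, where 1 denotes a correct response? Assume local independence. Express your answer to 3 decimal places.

0.034

P(θ) = 1 / (1 + exp(−a(θ − b)))
P_1 = 1/(1+e^{-0.5250}) = 0.6283
P_2 = 1/(1+e^{2.3120}) = 0.0901
L = (1−P_1) × P_2 = 0.3717 × 0.0901 = 0.03350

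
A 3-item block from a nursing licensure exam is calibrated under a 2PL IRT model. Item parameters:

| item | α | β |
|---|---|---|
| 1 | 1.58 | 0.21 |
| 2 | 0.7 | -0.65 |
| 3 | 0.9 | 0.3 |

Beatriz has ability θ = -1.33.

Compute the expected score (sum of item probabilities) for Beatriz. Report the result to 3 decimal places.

P(θ) = 1 / (1 + exp(−α(θ − β)))
P_1 = 1/(1+e^{2.4332}) = 0.0807
P_2 = 1/(1+e^{0.4760}) = 0.3832
P_3 = 1/(1+e^{1.4670}) = 0.1874
E[score] = 0.0807 + 0.3832 + 0.1874 = 0.6513

0.651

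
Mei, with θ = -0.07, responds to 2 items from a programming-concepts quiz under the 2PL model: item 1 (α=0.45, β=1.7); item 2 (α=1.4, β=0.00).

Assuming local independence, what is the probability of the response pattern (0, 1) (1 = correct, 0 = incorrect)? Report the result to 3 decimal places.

P(θ) = 1 / (1 + exp(−α(θ − β)))
P_1 = 1/(1+e^{0.7965}) = 0.3108
P_2 = 1/(1+e^{0.0980}) = 0.4755
L = (1−P_1) × P_2 = 0.6892 × 0.4755 = 0.32774

0.328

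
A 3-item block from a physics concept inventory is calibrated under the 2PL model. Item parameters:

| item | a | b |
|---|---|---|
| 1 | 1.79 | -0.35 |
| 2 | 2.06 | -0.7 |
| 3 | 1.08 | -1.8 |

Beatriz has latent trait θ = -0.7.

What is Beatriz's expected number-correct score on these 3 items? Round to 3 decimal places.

1.615

P(θ) = 1 / (1 + exp(−a(θ − b)))
P_1 = 1/(1+e^{0.6265}) = 0.3483
P_2 = 1/(1+e^{0.0000}) = 0.5000
P_3 = 1/(1+e^{-1.1880}) = 0.7664
E[score] = 0.3483 + 0.5000 + 0.7664 = 1.6147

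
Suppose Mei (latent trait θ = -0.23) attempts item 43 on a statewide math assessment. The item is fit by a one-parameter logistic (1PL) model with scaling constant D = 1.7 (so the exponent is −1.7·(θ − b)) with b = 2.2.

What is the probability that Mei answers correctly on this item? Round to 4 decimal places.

P(θ) = 1 / (1 + exp(−D·(θ − b)))
Exponent: 1.7 × (-0.23 − 2.2) = -4.1310
1/(1 + e^{4.1310}) = 0.0158
P = 0.0158

0.0158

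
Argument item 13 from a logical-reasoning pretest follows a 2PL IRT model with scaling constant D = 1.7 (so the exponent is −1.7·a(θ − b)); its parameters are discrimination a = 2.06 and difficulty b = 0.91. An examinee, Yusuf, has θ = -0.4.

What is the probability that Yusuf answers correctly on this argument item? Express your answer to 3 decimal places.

0.010

P(θ) = 1 / (1 + exp(−D·a(θ − b)))
Exponent: 1.7 × 2.06 × (-0.4 − 0.91) = -4.5876
1/(1 + e^{4.5876}) = 0.0101
P = 0.0101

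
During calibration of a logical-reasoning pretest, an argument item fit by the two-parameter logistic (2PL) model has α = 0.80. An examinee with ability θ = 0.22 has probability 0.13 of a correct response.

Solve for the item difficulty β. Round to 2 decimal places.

P(θ) = 1 / (1 + exp(−α(θ − β)))
logit(0.13) = ln(0.13/0.87) = -1.9010
β = θ − logit/(α) = 0.22 − (-1.9010)/0.8000 = 2.5962

2.60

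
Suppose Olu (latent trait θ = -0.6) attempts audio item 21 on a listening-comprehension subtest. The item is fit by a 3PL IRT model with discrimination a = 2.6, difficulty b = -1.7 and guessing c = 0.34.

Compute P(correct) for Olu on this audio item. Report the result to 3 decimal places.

0.964

P(θ) = c + (1 − c) · 1 / (1 + exp(−a(θ − b)))
Exponent: 2.6 × (-0.6 − (-1.7)) = 2.8600
1/(1 + e^{-2.8600}) = 0.9458
P = 0.34 + 0.66 × 0.9458 = 0.9642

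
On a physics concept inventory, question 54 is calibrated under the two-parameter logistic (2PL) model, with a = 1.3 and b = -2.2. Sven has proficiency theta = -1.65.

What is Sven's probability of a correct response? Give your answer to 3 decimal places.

0.672

P(theta) = 1 / (1 + exp(−a(theta − b)))
Exponent: 1.3 × (-1.65 − (-2.2)) = 0.7150
1/(1 + e^{-0.7150}) = 0.6715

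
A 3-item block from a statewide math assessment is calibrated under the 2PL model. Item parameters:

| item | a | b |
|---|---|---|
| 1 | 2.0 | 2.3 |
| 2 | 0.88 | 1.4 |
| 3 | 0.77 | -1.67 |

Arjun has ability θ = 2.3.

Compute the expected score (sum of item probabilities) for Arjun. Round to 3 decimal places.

2.143

P(θ) = 1 / (1 + exp(−a(θ − b)))
P_1 = 1/(1+e^{0.0000}) = 0.5000
P_2 = 1/(1+e^{-0.7920}) = 0.6883
P_3 = 1/(1+e^{-3.0569}) = 0.9551
E[score] = 0.5000 + 0.6883 + 0.9551 = 2.1433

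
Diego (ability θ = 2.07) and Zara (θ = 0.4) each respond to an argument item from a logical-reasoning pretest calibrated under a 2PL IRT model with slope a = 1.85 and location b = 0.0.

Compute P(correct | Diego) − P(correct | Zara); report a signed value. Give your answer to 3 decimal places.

0.302

P(θ) = 1 / (1 + exp(−a(θ − b)))
P(Diego) = 0.9787  [exponent 3.8295]
P(Zara) = 0.6770  [exponent 0.7400]
Difference = 0.9787 − 0.6770 = 0.3017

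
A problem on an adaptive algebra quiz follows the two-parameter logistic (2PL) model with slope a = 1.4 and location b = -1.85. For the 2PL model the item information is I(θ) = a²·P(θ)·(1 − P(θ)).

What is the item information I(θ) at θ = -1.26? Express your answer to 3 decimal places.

P = 1/(1+e^{-0.8260}) = 0.6955
P(1−P) = 0.6955 × 0.3045 = 0.2118
I = a² × P(1−P) = 1.4² × 0.2118 = 0.41508

0.415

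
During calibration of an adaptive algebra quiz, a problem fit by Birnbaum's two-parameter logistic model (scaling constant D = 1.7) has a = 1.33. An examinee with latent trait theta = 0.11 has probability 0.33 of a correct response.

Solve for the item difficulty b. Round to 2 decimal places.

0.42

P(theta) = 1 / (1 + exp(−D·a(theta − b)))
logit(0.33) = ln(0.33/0.67) = -0.7082
b = theta − logit/(1.7·a) = 0.11 − (-0.7082)/2.2610 = 0.4232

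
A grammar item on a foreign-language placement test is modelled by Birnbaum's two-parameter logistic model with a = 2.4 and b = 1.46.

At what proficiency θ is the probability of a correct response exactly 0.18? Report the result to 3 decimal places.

0.828

P(θ) = 1 / (1 + exp(−a(θ − b)))
logit = ln(0.1800/0.8200) = -1.5163
θ = b + logit/(a) = 1.46 + (-1.5163)/2.4000 = 0.8282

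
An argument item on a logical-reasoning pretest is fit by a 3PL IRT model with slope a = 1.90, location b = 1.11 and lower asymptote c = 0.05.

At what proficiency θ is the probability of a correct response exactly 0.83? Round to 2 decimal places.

P(θ) = c + (1 − c) · 1 / (1 + exp(−a(θ − b)))
Remove guessing floor: (0.83 − 0.05)/(1 − 0.05) = 0.8211
logit = ln(0.8211/0.1789) = 1.5235
θ = b + logit/(a) = 1.11 + 1.5235/1.9000 = 1.9118

1.91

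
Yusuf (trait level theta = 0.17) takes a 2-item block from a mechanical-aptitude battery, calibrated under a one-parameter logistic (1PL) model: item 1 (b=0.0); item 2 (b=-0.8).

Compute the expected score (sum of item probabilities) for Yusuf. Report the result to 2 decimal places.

P(theta) = 1 / (1 + exp(−(theta − b)))
P_1 = 1/(1+e^{-0.1700}) = 0.5424
P_2 = 1/(1+e^{-0.9700}) = 0.7251
E[score] = 0.5424 + 0.7251 = 1.2675

1.27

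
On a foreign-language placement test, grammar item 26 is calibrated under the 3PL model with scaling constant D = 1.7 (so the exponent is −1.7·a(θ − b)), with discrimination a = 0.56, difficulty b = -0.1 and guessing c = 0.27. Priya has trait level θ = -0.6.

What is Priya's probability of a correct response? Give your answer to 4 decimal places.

0.5497

P(θ) = c + (1 − c) · 1 / (1 + exp(−D·a(θ − b)))
Exponent: 1.7 × 0.56 × (-0.6 − (-0.1)) = -0.4760
1/(1 + e^{0.4760}) = 0.3832
P = 0.27 + 0.73 × 0.3832 = 0.5497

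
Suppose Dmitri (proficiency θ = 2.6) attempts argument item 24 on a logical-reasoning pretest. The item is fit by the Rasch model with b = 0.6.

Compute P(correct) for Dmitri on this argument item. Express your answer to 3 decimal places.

P(θ) = 1 / (1 + exp(−(θ − b)))
Exponent: (2.6 − 0.6) = 2.0000
1/(1 + e^{-2.0000}) = 0.8808
P = 0.8808

0.881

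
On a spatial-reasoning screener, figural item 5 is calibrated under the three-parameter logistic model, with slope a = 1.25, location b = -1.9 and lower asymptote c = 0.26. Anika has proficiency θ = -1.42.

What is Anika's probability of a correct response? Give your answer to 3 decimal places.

P(θ) = c + (1 − c) · 1 / (1 + exp(−a(θ − b)))
Exponent: 1.25 × (-1.42 − (-1.9)) = 0.6000
1/(1 + e^{-0.6000}) = 0.6457
P = 0.26 + 0.74 × 0.6457 = 0.7378

0.738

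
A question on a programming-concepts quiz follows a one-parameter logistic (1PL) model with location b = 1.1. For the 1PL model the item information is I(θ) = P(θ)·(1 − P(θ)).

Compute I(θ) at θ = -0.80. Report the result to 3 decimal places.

P = 1/(1+e^{1.9000}) = 0.1301
P(1−P) = 0.1301 × 0.8699 = 0.1132
I = P(1−P) = 0.11318

0.113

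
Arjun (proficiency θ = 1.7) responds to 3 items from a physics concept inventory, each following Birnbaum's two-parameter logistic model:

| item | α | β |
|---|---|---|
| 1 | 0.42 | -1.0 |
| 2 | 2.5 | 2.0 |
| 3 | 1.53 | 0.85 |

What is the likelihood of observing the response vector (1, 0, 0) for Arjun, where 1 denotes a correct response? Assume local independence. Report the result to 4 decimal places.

0.1100

P(θ) = 1 / (1 + exp(−α(θ − β)))
P_1 = 1/(1+e^{-1.1340}) = 0.7566
P_2 = 1/(1+e^{0.7500}) = 0.3208
P_3 = 1/(1+e^{-1.3005}) = 0.7859
L = P_1 × (1−P_2) × (1−P_3) = 0.7566 × 0.6792 × 0.2141 = 0.11001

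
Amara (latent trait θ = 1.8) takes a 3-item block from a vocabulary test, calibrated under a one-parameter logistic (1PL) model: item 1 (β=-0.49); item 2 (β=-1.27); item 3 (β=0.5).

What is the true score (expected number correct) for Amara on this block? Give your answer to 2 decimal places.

P(θ) = 1 / (1 + exp(−(θ − β)))
P_1 = 1/(1+e^{-2.2900}) = 0.9080
P_2 = 1/(1+e^{-3.0700}) = 0.9556
P_3 = 1/(1+e^{-1.3000}) = 0.7858
E[score] = 0.9080 + 0.9556 + 0.7858 = 2.6495

2.65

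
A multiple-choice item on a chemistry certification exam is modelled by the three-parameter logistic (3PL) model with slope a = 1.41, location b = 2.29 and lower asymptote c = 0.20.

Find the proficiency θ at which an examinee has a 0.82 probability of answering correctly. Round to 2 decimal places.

3.17

P(θ) = c + (1 − c) · 1 / (1 + exp(−a(θ − b)))
Remove guessing floor: (0.82 − 0.20)/(1 − 0.20) = 0.7750
logit = ln(0.7750/0.2250) = 1.2368
θ = b + logit/(a) = 2.29 + 1.2368/1.4100 = 3.1671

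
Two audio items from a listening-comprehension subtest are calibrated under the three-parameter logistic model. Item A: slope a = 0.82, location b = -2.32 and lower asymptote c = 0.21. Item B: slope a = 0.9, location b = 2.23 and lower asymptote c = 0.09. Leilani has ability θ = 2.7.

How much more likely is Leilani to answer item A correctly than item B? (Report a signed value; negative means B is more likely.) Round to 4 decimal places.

P(θ) = c + (1 − c) · 1 / (1 + exp(−a(θ − b)))
P_A = 0.9873
P_B = 0.6398
P_A − P_B = 0.3475

0.3475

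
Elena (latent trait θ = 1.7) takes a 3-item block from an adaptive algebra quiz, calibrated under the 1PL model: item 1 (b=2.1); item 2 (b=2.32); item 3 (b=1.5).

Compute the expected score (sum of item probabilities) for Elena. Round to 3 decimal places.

1.301

P(θ) = 1 / (1 + exp(−(θ − b)))
P_1 = 1/(1+e^{0.4000}) = 0.4013
P_2 = 1/(1+e^{0.6200}) = 0.3498
P_3 = 1/(1+e^{-0.2000}) = 0.5498
E[score] = 0.4013 + 0.3498 + 0.5498 = 1.3009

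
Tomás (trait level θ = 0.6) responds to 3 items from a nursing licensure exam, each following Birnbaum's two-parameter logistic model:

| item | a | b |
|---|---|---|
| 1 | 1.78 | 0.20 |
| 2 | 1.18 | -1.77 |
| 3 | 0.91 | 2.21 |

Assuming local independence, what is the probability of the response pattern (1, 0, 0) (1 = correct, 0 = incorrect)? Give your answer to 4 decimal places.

0.0313

P(θ) = 1 / (1 + exp(−a(θ − b)))
P_1 = 1/(1+e^{-0.7120}) = 0.6708
P_2 = 1/(1+e^{-2.7966}) = 0.9425
P_3 = 1/(1+e^{1.4651}) = 0.1877
L = P_1 × (1−P_2) × (1−P_3) = 0.6708 × 0.0575 × 0.8123 = 0.03134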